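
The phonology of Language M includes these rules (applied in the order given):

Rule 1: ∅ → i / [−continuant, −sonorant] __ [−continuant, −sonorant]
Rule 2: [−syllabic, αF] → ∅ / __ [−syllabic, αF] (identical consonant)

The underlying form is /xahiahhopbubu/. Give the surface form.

Rule 1 (stop-cluster i-epenthesis): /p/ and /b/ form a stop–stop cluster, so [i] is inserted between them. /xahiahhopbubu/ → xahiahhopibubu.
Rule 2 (degemination): /hh/ is a geminate; the first /h/ deletes. /xahiahhopibubu/ → xahiahopibubu.

xahiahopibubu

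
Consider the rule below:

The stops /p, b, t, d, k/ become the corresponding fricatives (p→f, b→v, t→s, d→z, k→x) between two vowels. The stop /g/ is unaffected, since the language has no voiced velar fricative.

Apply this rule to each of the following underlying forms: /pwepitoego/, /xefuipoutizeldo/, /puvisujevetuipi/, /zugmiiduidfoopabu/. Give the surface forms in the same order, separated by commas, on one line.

/pwepitoego/: /p/ is a stop between vowels /e/ and /i/, so it spirantizes to the fricative [f]. /t/ is a stop between vowels /i/ and /o/, so it spirantizes to the fricative [s]. → [pwefisoego].
/xefuipoutizeldo/: /p/ is a stop between vowels /i/ and /o/, so it spirantizes to the fricative [f]. /t/ is a stop between vowels /u/ and /i/, so it spirantizes to the fricative [s]. → [xefuifousizeldo].
/puvisujevetuipi/: /t/ is a stop between vowels /e/ and /u/, so it spirantizes to the fricative [s]. /p/ is a stop between vowels /i/ and /i/, so it spirantizes to the fricative [f]. → [puvisujevesuifi].
/zugmiiduidfoopabu/: /d/ is a stop between vowels /i/ and /u/, so it spirantizes to the fricative [z]. /p/ is a stop between vowels /o/ and /a/, so it spirantizes to the fricative [f]. /b/ is a stop between vowels /a/ and /u/, so it spirantizes to the fricative [v]. → [zugmiizuidfoofavu].

pwefisoego, xefuifousizeldo, puvisujevesuifi, zugmiizuidfoofavu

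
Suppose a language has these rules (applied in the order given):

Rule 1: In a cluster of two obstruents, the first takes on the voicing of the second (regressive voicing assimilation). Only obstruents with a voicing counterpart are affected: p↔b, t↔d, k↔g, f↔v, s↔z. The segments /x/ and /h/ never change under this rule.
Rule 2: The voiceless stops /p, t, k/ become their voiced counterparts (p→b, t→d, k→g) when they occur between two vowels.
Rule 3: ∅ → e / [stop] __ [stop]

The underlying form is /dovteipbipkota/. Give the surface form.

Rule 1 (regressive voicing assimilation): /v/ precedes the voiceless obstruent /t/, so it devoices to [f] by assimilation. /p/ precedes the voiced obstruent /b/, so it voices to [b] by assimilation. /dovteipbipkota/ → dofteibbipkota.
Rule 2 (intervocalic voicing): /t/ is a voiceless stop between vowels /o/ and /a/, so it voices to [d]. /dofteibbipkota/ → dofteibbipkoda.
Rule 3 (stop-cluster e-epenthesis): /b/ and /b/ form a stop–stop cluster, so [e] is inserted between them. /p/ and /k/ form a stop–stop cluster, so [e] is inserted between them. /dofteibbipkoda/ → dofteibebipekoda.

dofteibebipekoda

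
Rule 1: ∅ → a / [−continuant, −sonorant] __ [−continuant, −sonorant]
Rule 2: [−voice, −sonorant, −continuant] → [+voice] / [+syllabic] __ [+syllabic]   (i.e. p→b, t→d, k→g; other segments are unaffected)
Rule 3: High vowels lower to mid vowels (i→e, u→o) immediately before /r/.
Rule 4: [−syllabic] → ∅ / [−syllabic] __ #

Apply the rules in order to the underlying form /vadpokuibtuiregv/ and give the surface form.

Rule 1 (stop-cluster a-epenthesis): /d/ and /p/ form a stop–stop cluster, so [a] is inserted between them. /b/ and /t/ form a stop–stop cluster, so [a] is inserted between them. /vadpokuibtuiregv/ → vadapokuibatuiregv.
Rule 2 (intervocalic voicing): /p/ is a voiceless stop between vowels /a/ and /o/, so it voices to [b]. /k/ is a voiceless stop between vowels /o/ and /u/, so it voices to [g]. /t/ is a voiceless stop between vowels /a/ and /u/, so it voices to [d]. /vadapokuibatuiregv/ → vadaboguibaduiregv.
Rule 3 (pre-rhotic lowering): /i/ is a high vowel immediately before /r/, so it lowers to [e]. /vadaboguibaduiregv/ → vadaboguibadueregv.
Rule 4 (final cluster simplification): /v/ is the second consonant of a word-final cluster /gv/, so it deletes. /vadaboguibadueregv/ → vadaboguibaduereg.

vadaboguibaduereg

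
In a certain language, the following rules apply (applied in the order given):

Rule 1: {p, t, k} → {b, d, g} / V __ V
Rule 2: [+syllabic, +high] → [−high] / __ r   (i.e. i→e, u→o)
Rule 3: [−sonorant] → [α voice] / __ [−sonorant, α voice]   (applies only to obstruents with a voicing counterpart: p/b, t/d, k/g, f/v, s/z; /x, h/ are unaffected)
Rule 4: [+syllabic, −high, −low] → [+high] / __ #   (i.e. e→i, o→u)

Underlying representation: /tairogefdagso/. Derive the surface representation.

taerogevdaksu

Rule 1 (intervocalic voicing): no segment meets the environment; /tairogefdagso/ is unchanged.
Rule 2 (pre-rhotic lowering): /i/ is a high vowel immediately before /r/, so it lowers to [e]. /tairogefdagso/ → taerogefdagso.
Rule 3 (regressive voicing assimilation): /f/ precedes the voiced obstruent /d/, so it voices to [v] by assimilation. /g/ precedes the voiceless obstruent /s/, so it devoices to [k] by assimilation. /taerogefdagso/ → taerogevdakso.
Rule 4 (final vowel raising): /o/ is a mid vowel in word-final position, so it raises to [u]. /taerogevdakso/ → taerogevdaksu.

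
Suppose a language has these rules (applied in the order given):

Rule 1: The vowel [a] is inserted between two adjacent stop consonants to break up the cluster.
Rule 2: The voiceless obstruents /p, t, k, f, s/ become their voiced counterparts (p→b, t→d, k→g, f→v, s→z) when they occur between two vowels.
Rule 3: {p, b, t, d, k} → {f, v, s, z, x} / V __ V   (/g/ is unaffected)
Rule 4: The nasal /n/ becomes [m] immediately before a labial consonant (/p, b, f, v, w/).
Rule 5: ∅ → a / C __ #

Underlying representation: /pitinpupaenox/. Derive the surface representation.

Rule 1 (stop-cluster a-epenthesis): no segment meets the environment; /pitinpupaenox/ is unchanged.
Rule 2 (intervocalic voicing): /t/ is a voiceless obstruent between vowels /i/ and /i/, so it voices to [d]. /p/ is a voiceless obstruent between vowels /u/ and /a/, so it voices to [b]. /pitinpupaenox/ → pidinpubaenox.
Rule 3 (intervocalic spirantization): /d/ is a stop between vowels /i/ and /i/, so it spirantizes to the fricative [z]. /b/ is a stop between vowels /u/ and /a/, so it spirantizes to the fricative [v]. /pidinpubaenox/ → pizinpuvaenox.
Rule 4 (nasal place assimilation): /n/ precedes the labial consonant /p/, so it assimilates in place to [m]. /pizinpuvaenox/ → pizimpuvaenox.
Rule 5 (final a-epenthesis): the form ends in the consonant /x/, so [a] is inserted word-finally. /pizimpuvaenox/ → pizimpuvaenoxa.

pizimpuvaenoxa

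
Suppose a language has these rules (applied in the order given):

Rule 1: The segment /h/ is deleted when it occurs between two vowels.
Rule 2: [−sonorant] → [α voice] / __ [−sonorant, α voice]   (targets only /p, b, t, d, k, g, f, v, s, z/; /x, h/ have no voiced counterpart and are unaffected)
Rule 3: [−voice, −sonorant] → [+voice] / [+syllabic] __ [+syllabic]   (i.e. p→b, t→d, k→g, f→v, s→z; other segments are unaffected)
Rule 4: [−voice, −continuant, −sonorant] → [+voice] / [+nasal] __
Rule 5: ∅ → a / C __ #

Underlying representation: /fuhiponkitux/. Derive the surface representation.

Rule 1 (intervocalic h-deletion): /h/ occurs between vowels /u/ and /i/, so it deletes. /fuhiponkitux/ → fuiponkitux.
Rule 2 (regressive voicing assimilation): no segment meets the environment; /fuiponkitux/ is unchanged.
Rule 3 (intervocalic voicing): /p/ is a voiceless obstruent between vowels /i/ and /o/, so it voices to [b]. /t/ is a voiceless obstruent between vowels /i/ and /u/, so it voices to [d]. /fuiponkitux/ → fuibonkidux.
Rule 4 (post-nasal voicing): /k/ is a voiceless stop immediately after the nasal /n/, so it voices to [g]. /fuibonkidux/ → fuibongidux.
Rule 5 (final a-epenthesis): the form ends in the consonant /x/, so [a] is inserted word-finally. /fuibongidux/ → fuibongiduxa.

fuibongiduxa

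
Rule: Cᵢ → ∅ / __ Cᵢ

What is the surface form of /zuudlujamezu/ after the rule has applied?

No segment of /zuudlujamezu/ meets the structural description of the rule, so the form surfaces unchanged.

zuudlujamezu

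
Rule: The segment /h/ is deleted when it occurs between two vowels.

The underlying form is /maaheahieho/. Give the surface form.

maaeaieo

/h/ occurs between vowels /a/ and /e/, so it deletes.
/h/ occurs between vowels /a/ and /i/, so it deletes.
/h/ occurs between vowels /e/ and /o/, so it deletes.
Surface form: [maaeaieo].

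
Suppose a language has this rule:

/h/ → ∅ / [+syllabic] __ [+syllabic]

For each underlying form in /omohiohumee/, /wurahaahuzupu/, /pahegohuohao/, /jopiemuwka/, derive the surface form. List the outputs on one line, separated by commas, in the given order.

/omohiohumee/: /h/ occurs between vowels /o/ and /i/, so it deletes. /h/ occurs between vowels /o/ and /u/, so it deletes. → [omoioumee].
/wurahaahuzupu/: /h/ occurs between vowels /a/ and /a/, so it deletes. /h/ occurs between vowels /a/ and /u/, so it deletes. → [wuraaauzupu].
/pahegohuohao/: /h/ occurs between vowels /a/ and /e/, so it deletes. /h/ occurs between vowels /o/ and /u/, so it deletes. /h/ occurs between vowels /o/ and /a/, so it deletes. → [paegouoao].
/jopiemuwka/: the rule's environment is not met; surfaces unchanged as [jopiemuwka].

omoioumee, wuraaauzupu, paegouoao, jopiemuwka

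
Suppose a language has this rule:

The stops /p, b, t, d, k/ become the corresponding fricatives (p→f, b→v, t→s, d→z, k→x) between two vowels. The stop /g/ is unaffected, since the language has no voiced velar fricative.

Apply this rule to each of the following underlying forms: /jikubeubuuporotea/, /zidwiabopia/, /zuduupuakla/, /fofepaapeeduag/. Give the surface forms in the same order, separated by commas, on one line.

/jikubeubuuporotea/: /k/ is a stop between vowels /i/ and /u/, so it spirantizes to the fricative [x]. /b/ is a stop between vowels /u/ and /e/, so it spirantizes to the fricative [v]. /b/ is a stop between vowels /u/ and /u/, so it spirantizes to the fricative [v]. /p/ is a stop between vowels /u/ and /o/, so it spirantizes to the fricative [f]. /t/ is a stop between vowels /o/ and /e/, so it spirantizes to the fricative [s]. → [jixuveuvuuforosea].
/zidwiabopia/: /b/ is a stop between vowels /a/ and /o/, so it spirantizes to the fricative [v]. /p/ is a stop between vowels /o/ and /i/, so it spirantizes to the fricative [f]. → [zidwiavofia].
/zuduupuakla/: /d/ is a stop between vowels /u/ and /u/, so it spirantizes to the fricative [z]. /p/ is a stop between vowels /u/ and /u/, so it spirantizes to the fricative [f]. → [zuzuufuakla].
/fofepaapeeduag/: /p/ is a stop between vowels /e/ and /a/, so it spirantizes to the fricative [f]. /p/ is a stop between vowels /a/ and /e/, so it spirantizes to the fricative [f]. /d/ is a stop between vowels /e/ and /u/, so it spirantizes to the fricative [z]. → [fofefaafeezuag].

jixuveuvuuforosea, zidwiavofia, zuzuufuakla, fofefaafeezuag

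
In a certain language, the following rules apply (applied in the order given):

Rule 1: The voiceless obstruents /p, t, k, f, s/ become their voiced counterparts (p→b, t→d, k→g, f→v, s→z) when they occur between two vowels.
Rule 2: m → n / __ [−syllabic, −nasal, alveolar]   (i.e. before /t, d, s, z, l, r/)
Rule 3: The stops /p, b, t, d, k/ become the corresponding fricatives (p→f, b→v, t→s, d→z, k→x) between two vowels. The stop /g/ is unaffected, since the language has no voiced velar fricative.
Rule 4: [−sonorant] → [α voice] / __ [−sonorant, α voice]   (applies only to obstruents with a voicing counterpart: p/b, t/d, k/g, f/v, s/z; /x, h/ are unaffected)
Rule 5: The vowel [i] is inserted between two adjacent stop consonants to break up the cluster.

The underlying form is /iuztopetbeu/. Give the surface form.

iustovedibeu

Rule 1 (intervocalic voicing): /p/ is a voiceless obstruent between vowels /o/ and /e/, so it voices to [b]. /iuztopetbeu/ → iuztobetbeu.
Rule 2 (nasal place assimilation): no segment meets the environment; /iuztobetbeu/ is unchanged.
Rule 3 (intervocalic spirantization): /b/ is a stop between vowels /o/ and /e/, so it spirantizes to the fricative [v]. /iuztobetbeu/ → iuztovetbeu.
Rule 4 (regressive voicing assimilation): /z/ precedes the voiceless obstruent /t/, so it devoices to [s] by assimilation. /t/ precedes the voiced obstruent /b/, so it voices to [d] by assimilation. /iuztovetbeu/ → iustovedbeu.
Rule 5 (stop-cluster i-epenthesis): /d/ and /b/ form a stop–stop cluster, so [i] is inserted between them. /iustovedbeu/ → iustovedibeu.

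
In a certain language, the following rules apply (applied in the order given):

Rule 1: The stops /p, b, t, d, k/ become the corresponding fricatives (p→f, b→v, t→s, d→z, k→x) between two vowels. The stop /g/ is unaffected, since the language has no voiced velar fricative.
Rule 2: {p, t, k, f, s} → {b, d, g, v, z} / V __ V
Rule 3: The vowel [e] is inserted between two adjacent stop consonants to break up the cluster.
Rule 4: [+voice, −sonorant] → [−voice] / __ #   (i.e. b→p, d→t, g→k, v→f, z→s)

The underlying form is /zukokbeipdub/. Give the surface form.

zuxokebeipedup

Rule 1 (intervocalic spirantization): /k/ is a stop between vowels /u/ and /o/, so it spirantizes to the fricative [x]. /zukokbeipdub/ → zuxokbeipdub.
Rule 2 (intervocalic voicing): no segment meets the environment; /zuxokbeipdub/ is unchanged.
Rule 3 (stop-cluster e-epenthesis): /k/ and /b/ form a stop–stop cluster, so [e] is inserted between them. /p/ and /d/ form a stop–stop cluster, so [e] is inserted between them. /zuxokbeipdub/ → zuxokebeipedub.
Rule 4 (final devoicing): /b/ is a voiced obstruent in word-final position, so it devoices to [p]. /zuxokebeipedub/ → zuxokebeipedup.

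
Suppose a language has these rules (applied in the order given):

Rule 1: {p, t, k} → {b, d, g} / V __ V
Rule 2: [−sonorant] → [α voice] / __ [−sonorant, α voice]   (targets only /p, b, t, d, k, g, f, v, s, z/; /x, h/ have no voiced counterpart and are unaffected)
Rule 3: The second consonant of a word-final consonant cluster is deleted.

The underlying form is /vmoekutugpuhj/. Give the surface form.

vmoegudukpuh

Rule 1 (intervocalic voicing): /k/ is a voiceless stop between vowels /e/ and /u/, so it voices to [g]. /t/ is a voiceless stop between vowels /u/ and /u/, so it voices to [d]. /vmoekutugpuhj/ → vmoegudugpuhj.
Rule 2 (regressive voicing assimilation): /g/ precedes the voiceless obstruent /p/, so it devoices to [k] by assimilation. /vmoegudugpuhj/ → vmoegudukpuhj.
Rule 3 (final cluster simplification): /j/ is the second consonant of a word-final cluster /hj/, so it deletes. /vmoegudukpuhj/ → vmoegudukpuh.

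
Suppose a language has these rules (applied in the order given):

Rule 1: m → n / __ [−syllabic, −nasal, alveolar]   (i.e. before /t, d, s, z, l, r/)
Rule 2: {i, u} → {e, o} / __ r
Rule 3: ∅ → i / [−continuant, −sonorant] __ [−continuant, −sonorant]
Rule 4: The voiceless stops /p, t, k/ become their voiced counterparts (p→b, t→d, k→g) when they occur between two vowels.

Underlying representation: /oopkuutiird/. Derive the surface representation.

Rule 1 (nasal place assimilation): no segment meets the environment; /oopkuutiird/ is unchanged.
Rule 2 (pre-rhotic lowering): /i/ is a high vowel immediately before /r/, so it lowers to [e]. /oopkuutiird/ → oopkuutierd.
Rule 3 (stop-cluster i-epenthesis): /p/ and /k/ form a stop–stop cluster, so [i] is inserted between them. /oopkuutierd/ → oopikuutierd.
Rule 4 (intervocalic voicing): /p/ is a voiceless stop between vowels /o/ and /i/, so it voices to [b]. /k/ is a voiceless stop between vowels /i/ and /u/, so it voices to [g]. /t/ is a voiceless stop between vowels /u/ and /i/, so it voices to [d]. /oopikuutierd/ → oobiguudierd.

oobiguudierd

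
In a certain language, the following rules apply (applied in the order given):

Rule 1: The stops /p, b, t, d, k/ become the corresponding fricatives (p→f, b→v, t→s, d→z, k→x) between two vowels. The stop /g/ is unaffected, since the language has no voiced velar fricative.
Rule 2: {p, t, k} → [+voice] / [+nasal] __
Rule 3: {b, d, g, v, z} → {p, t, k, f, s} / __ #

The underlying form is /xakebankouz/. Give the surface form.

Rule 1 (intervocalic spirantization): /k/ is a stop between vowels /a/ and /e/, so it spirantizes to the fricative [x]. /b/ is a stop between vowels /e/ and /a/, so it spirantizes to the fricative [v]. /xakebankouz/ → xaxevankouz.
Rule 2 (post-nasal voicing): /k/ is a voiceless stop immediately after the nasal /n/, so it voices to [g]. /xaxevankouz/ → xaxevangouz.
Rule 3 (final devoicing): /z/ is a voiced obstruent in word-final position, so it devoices to [s]. /xaxevangouz/ → xaxevangous.

xaxevangous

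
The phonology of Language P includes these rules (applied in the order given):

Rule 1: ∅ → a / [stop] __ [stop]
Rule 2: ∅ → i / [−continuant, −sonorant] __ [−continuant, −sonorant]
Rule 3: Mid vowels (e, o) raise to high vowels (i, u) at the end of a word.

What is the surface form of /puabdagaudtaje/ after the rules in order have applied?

puabadagaudataji

Rule 1 (stop-cluster a-epenthesis): /b/ and /d/ form a stop–stop cluster, so [a] is inserted between them. /d/ and /t/ form a stop–stop cluster, so [a] is inserted between them. /puabdagaudtaje/ → puabadagaudataje.
Rule 2 (stop-cluster i-epenthesis): no segment meets the environment; /puabadagaudataje/ is unchanged.
Rule 3 (final vowel raising): /e/ is a mid vowel in word-final position, so it raises to [i]. /puabadagaudataje/ → puabadagaudataji.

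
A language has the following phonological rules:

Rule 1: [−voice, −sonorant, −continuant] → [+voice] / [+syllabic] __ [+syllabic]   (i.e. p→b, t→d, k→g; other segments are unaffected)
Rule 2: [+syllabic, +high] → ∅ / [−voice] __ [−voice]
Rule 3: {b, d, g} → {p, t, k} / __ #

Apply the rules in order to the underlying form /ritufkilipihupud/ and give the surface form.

ridufkilibihubut

Rule 1 (intervocalic voicing): /t/ is a voiceless stop between vowels /i/ and /u/, so it voices to [d]. /p/ is a voiceless stop between vowels /i/ and /i/, so it voices to [b]. /p/ is a voiceless stop between vowels /u/ and /u/, so it voices to [b]. /ritufkilipihupud/ → ridufkilibihubud.
Rule 2 (high vowel syncope): no segment meets the environment; /ridufkilibihubud/ is unchanged.
Rule 3 (final devoicing): /d/ is a voiced stop in word-final position, so it devoices to [t]. /ridufkilibihubud/ → ridufkilibihubut.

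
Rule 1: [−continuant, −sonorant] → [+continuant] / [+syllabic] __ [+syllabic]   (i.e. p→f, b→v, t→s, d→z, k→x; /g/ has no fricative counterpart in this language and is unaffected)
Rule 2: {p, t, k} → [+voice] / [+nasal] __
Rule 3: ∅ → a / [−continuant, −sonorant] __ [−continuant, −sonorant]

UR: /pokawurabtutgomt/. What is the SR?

poxawurabatutagomd

Rule 1 (intervocalic spirantization): /k/ is a stop between vowels /o/ and /a/, so it spirantizes to the fricative [x]. /pokawurabtutgomt/ → poxawurabtutgomt.
Rule 2 (post-nasal voicing): /t/ is a voiceless stop immediately after the nasal /m/, so it voices to [d]. /poxawurabtutgomt/ → poxawurabtutgomd.
Rule 3 (stop-cluster a-epenthesis): /b/ and /t/ form a stop–stop cluster, so [a] is inserted between them. /t/ and /g/ form a stop–stop cluster, so [a] is inserted between them. /poxawurabtutgomd/ → poxawurabatutagomd.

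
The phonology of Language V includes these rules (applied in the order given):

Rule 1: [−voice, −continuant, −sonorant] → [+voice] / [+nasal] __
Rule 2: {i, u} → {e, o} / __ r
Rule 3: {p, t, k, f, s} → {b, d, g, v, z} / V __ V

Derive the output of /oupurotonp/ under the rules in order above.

Rule 1 (post-nasal voicing): /p/ is a voiceless stop immediately after the nasal /n/, so it voices to [b]. /oupurotonp/ → oupurotonb.
Rule 2 (pre-rhotic lowering): /u/ is a high vowel immediately before /r/, so it lowers to [o]. /oupurotonb/ → ouporotonb.
Rule 3 (intervocalic voicing): /p/ is a voiceless obstruent between vowels /u/ and /o/, so it voices to [b]. /t/ is a voiceless obstruent between vowels /o/ and /o/, so it voices to [d]. /ouporotonb/ → ouborodonb.

ouborodonb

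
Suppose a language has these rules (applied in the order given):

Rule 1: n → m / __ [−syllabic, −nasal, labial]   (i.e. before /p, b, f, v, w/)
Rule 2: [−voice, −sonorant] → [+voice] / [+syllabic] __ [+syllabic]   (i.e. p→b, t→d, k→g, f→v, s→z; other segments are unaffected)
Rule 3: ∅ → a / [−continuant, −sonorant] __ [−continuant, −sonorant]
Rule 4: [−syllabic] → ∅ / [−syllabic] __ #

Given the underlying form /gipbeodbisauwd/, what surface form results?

Rule 1 (nasal place assimilation): no segment meets the environment; /gipbeodbisauwd/ is unchanged.
Rule 2 (intervocalic voicing): /s/ is a voiceless obstruent between vowels /i/ and /a/, so it voices to [z]. /gipbeodbisauwd/ → gipbeodbizauwd.
Rule 3 (stop-cluster a-epenthesis): /p/ and /b/ form a stop–stop cluster, so [a] is inserted between them. /d/ and /b/ form a stop–stop cluster, so [a] is inserted between them. /gipbeodbizauwd/ → gipabeodabizauwd.
Rule 4 (final cluster simplification): /d/ is the second consonant of a word-final cluster /wd/, so it deletes. /gipabeodabizauwd/ → gipabeodabizauw.

gipabeodabizauw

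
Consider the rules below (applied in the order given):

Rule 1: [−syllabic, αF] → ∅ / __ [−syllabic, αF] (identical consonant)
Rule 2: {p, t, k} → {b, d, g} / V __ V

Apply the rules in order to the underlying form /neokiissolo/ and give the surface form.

Rule 1 (degemination): /ss/ is a geminate; the first /s/ deletes. /neokiissolo/ → neokiisolo.
Rule 2 (intervocalic voicing): /k/ is a voiceless stop between vowels /o/ and /i/, so it voices to [g]. /neokiisolo/ → neogiisolo.

neogiisolo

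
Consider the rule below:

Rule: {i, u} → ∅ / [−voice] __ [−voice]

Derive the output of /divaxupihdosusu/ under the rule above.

/u/ is a high vowel flanked by voiceless consonants /x/ and /p/, so it deletes.
/i/ is a high vowel flanked by voiceless consonants /p/ and /h/, so it deletes.
/u/ is a high vowel flanked by voiceless consonants /s/ and /s/, so it deletes.
The other instances of /i/, /u/ do not occur in the required environment and remain unchanged.
Surface form: [divaxphdossu].

divaxphdossu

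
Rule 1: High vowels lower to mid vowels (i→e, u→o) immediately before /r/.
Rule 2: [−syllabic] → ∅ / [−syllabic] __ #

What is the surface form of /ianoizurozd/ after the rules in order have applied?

Rule 1 (pre-rhotic lowering): /u/ is a high vowel immediately before /r/, so it lowers to [o]. /ianoizurozd/ → ianoizorozd.
Rule 2 (final cluster simplification): /d/ is the second consonant of a word-final cluster /zd/, so it deletes. /ianoizorozd/ → ianoizoroz.

ianoizoroz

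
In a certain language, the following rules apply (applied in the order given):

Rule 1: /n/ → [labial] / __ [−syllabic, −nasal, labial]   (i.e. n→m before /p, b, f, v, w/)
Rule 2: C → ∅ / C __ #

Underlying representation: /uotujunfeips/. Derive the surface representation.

Rule 1 (nasal place assimilation): /n/ precedes the labial consonant /f/, so it assimilates in place to [m]. /uotujunfeips/ → uotujumfeips.
Rule 2 (final cluster simplification): /s/ is the second consonant of a word-final cluster /ps/, so it deletes. /uotujumfeips/ → uotujumfeip.

uotujumfeip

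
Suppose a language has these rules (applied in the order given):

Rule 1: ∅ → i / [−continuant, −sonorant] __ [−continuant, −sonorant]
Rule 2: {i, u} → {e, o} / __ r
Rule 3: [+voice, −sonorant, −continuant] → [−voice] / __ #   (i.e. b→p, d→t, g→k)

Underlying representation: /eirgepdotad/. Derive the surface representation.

Rule 1 (stop-cluster i-epenthesis): /p/ and /d/ form a stop–stop cluster, so [i] is inserted between them. /eirgepdotad/ → eirgepidotad.
Rule 2 (pre-rhotic lowering): /i/ is a high vowel immediately before /r/, so it lowers to [e]. /eirgepidotad/ → eergepidotad.
Rule 3 (final devoicing): /d/ is a voiced stop in word-final position, so it devoices to [t]. /eergepidotad/ → eergepidotat.

eergepidotat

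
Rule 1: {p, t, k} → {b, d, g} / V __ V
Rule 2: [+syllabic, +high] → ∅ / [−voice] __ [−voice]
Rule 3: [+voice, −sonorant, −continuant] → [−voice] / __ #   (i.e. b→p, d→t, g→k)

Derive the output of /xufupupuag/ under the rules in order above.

xfububuak

Rule 1 (intervocalic voicing): /p/ is a voiceless stop between vowels /u/ and /u/, so it voices to [b]. /p/ is a voiceless stop between vowels /u/ and /u/, so it voices to [b]. /xufupupuag/ → xufububuag.
Rule 2 (high vowel syncope): /u/ is a high vowel flanked by voiceless consonants /x/ and /f/, so it deletes. /xufububuag/ → xfububuag.
Rule 3 (final devoicing): /g/ is a voiced stop in word-final position, so it devoices to [k]. /xfububuag/ → xfububuak.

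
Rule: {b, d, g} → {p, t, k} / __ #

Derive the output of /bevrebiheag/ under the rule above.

bevrebiheak

/g/ is a voiced stop in word-final position, so it devoices to [k].
The other instances of /b/ do not occur in the required environment and remain unchanged.
Surface form: [bevrebiheak].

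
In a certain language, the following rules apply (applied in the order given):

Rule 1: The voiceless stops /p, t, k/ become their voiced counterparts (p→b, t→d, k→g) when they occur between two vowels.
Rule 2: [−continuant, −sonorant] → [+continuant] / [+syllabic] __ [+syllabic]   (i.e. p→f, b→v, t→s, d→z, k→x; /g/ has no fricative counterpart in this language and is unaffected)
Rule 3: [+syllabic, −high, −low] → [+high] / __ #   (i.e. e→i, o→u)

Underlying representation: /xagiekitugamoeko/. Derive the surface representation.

Rule 1 (intervocalic voicing): /k/ is a voiceless stop between vowels /e/ and /i/, so it voices to [g]. /t/ is a voiceless stop between vowels /i/ and /u/, so it voices to [d]. /k/ is a voiceless stop between vowels /e/ and /o/, so it voices to [g]. /xagiekitugamoeko/ → xagiegidugamoego.
Rule 2 (intervocalic spirantization): /d/ is a stop between vowels /i/ and /u/, so it spirantizes to the fricative [z]. /xagiegidugamoego/ → xagiegizugamoego.
Rule 3 (final vowel raising): /o/ is a mid vowel in word-final position, so it raises to [u]. /xagiegizugamoego/ → xagiegizugamoegu.

xagiegizugamoegu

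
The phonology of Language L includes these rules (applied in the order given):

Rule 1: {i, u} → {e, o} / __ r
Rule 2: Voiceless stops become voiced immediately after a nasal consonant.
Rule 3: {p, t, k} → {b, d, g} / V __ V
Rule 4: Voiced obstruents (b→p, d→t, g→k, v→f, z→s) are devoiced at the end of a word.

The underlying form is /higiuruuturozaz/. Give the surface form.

Rule 1 (pre-rhotic lowering): /u/ is a high vowel immediately before /r/, so it lowers to [o]. /u/ is a high vowel immediately before /r/, so it lowers to [o]. /higiuruuturozaz/ → higioruutorozaz.
Rule 2 (post-nasal voicing): no segment meets the environment; /higioruutorozaz/ is unchanged.
Rule 3 (intervocalic voicing): /t/ is a voiceless stop between vowels /u/ and /o/, so it voices to [d]. /higioruutorozaz/ → higioruudorozaz.
Rule 4 (final devoicing): /z/ is a voiced obstruent in word-final position, so it devoices to [s]. /higioruudorozaz/ → higioruudorozas.

higioruudorozas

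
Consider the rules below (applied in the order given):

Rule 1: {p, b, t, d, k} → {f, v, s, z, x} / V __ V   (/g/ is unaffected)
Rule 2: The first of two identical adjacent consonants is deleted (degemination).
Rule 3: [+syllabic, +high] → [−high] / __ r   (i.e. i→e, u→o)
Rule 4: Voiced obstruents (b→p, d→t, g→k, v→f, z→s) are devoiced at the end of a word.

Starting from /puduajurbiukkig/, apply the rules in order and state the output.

puzuajorbiukik

Rule 1 (intervocalic spirantization): /d/ is a stop between vowels /u/ and /u/, so it spirantizes to the fricative [z]. /puduajurbiukkig/ → puzuajurbiukkig.
Rule 2 (degemination): /kk/ is a geminate; the first /k/ deletes. /puzuajurbiukkig/ → puzuajurbiukig.
Rule 3 (pre-rhotic lowering): /u/ is a high vowel immediately before /r/, so it lowers to [o]. /puzuajurbiukig/ → puzuajorbiukig.
Rule 4 (final devoicing): /g/ is a voiced obstruent in word-final position, so it devoices to [k]. /puzuajorbiukig/ → puzuajorbiukik.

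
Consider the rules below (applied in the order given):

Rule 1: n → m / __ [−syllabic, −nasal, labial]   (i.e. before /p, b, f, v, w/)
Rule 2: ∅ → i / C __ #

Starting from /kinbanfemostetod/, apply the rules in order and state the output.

Rule 1 (nasal place assimilation): /n/ precedes the labial consonant /b/, so it assimilates in place to [m]. /n/ precedes the labial consonant /f/, so it assimilates in place to [m]. /kinbanfemostetod/ → kimbamfemostetod.
Rule 2 (final i-epenthesis): the form ends in the consonant /d/, so [i] is inserted word-finally. /kimbamfemostetod/ → kimbamfemostetodi.

kimbamfemostetodi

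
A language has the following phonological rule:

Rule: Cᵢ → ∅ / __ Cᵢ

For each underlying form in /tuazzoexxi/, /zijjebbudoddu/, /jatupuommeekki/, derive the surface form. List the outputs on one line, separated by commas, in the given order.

tuazoexi, zijebudodu, jatupuomeeki

/tuazzoexxi/: /zz/ is a geminate; the first /z/ deletes. /xx/ is a geminate; the first /x/ deletes. → [tuazoexi].
/zijjebbudoddu/: /jj/ is a geminate; the first /j/ deletes. /bb/ is a geminate; the first /b/ deletes. /dd/ is a geminate; the first /d/ deletes. → [zijebudodu].
/jatupuommeekki/: /mm/ is a geminate; the first /m/ deletes. /kk/ is a geminate; the first /k/ deletes. → [jatupuomeeki].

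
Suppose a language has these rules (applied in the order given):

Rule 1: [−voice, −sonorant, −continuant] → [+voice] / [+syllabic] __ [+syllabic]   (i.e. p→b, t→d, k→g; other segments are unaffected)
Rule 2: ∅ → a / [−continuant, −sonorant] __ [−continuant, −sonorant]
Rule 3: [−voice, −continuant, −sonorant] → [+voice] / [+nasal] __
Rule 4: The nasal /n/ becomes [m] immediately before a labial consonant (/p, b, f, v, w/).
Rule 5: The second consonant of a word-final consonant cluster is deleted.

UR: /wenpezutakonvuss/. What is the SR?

Rule 1 (intervocalic voicing): /t/ is a voiceless stop between vowels /u/ and /a/, so it voices to [d]. /k/ is a voiceless stop between vowels /a/ and /o/, so it voices to [g]. /wenpezutakonvuss/ → wenpezudagonvuss.
Rule 2 (stop-cluster a-epenthesis): no segment meets the environment; /wenpezudagonvuss/ is unchanged.
Rule 3 (post-nasal voicing): /p/ is a voiceless stop immediately after the nasal /n/, so it voices to [b]. /wenpezudagonvuss/ → wenbezudagonvuss.
Rule 4 (nasal place assimilation): /n/ precedes the labial consonant /b/, so it assimilates in place to [m]. /n/ precedes the labial consonant /v/, so it assimilates in place to [m]. /wenbezudagonvuss/ → wembezudagomvuss.
Rule 5 (final cluster simplification): /s/ is the second consonant of a word-final cluster /ss/, so it deletes. /wembezudagomvuss/ → wembezudagomvus.

wembezudagomvus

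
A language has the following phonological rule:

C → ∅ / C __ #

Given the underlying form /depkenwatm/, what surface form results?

/m/ is the second consonant of a word-final cluster /tm/, so it deletes.
Surface form: [depkenwat].

depkenwat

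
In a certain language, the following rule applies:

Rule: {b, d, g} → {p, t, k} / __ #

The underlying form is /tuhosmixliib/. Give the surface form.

tuhosmixliip

/b/ is a voiced stop in word-final position, so it devoices to [p].
Surface form: [tuhosmixliip].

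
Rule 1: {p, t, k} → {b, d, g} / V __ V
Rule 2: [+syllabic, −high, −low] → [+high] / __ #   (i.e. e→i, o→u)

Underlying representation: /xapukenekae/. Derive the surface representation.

Rule 1 (intervocalic voicing): /p/ is a voiceless stop between vowels /a/ and /u/, so it voices to [b]. /k/ is a voiceless stop between vowels /u/ and /e/, so it voices to [g]. /k/ is a voiceless stop between vowels /e/ and /a/, so it voices to [g]. /xapukenekae/ → xabugenegae.
Rule 2 (final vowel raising): /e/ is a mid vowel in word-final position, so it raises to [i]. /xabugenegae/ → xabugenegai.

xabugenegai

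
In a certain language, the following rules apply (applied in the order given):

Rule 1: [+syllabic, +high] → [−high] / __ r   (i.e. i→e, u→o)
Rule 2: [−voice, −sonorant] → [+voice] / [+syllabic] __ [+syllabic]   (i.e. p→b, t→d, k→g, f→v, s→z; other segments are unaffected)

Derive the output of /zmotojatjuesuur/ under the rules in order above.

Rule 1 (pre-rhotic lowering): /u/ is a high vowel immediately before /r/, so it lowers to [o]. /zmotojatjuesuur/ → zmotojatjuesuor.
Rule 2 (intervocalic voicing): /t/ is a voiceless obstruent between vowels /o/ and /o/, so it voices to [d]. /s/ is a voiceless obstruent between vowels /e/ and /u/, so it voices to [z]. /zmotojatjuesuor/ → zmodojatjuezuor.

zmodojatjuezuor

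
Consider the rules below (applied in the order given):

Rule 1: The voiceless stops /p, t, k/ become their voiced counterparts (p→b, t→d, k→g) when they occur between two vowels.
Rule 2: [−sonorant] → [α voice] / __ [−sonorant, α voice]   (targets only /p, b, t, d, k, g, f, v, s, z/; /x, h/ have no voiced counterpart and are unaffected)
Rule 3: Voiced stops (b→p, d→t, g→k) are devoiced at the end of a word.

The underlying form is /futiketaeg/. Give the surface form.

Rule 1 (intervocalic voicing): /t/ is a voiceless stop between vowels /u/ and /i/, so it voices to [d]. /k/ is a voiceless stop between vowels /i/ and /e/, so it voices to [g]. /t/ is a voiceless stop between vowels /e/ and /a/, so it voices to [d]. /futiketaeg/ → fudigedaeg.
Rule 2 (regressive voicing assimilation): no segment meets the environment; /fudigedaeg/ is unchanged.
Rule 3 (final devoicing): /g/ is a voiced stop in word-final position, so it devoices to [k]. /fudigedaeg/ → fudigedaek.

fudigedaek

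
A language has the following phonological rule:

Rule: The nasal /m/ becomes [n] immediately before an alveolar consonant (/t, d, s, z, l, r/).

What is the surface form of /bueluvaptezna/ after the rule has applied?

bueluvaptezna

No segment of /bueluvaptezna/ meets the structural description of the rule, so the form surfaces unchanged.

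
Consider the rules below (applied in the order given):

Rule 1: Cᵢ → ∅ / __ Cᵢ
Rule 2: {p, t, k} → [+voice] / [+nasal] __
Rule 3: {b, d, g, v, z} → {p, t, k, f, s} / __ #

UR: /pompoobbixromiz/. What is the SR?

pomboobixromis

Rule 1 (degemination): /bb/ is a geminate; the first /b/ deletes. /pompoobbixromiz/ → pompoobixromiz.
Rule 2 (post-nasal voicing): /p/ is a voiceless stop immediately after the nasal /m/, so it voices to [b]. /pompoobixromiz/ → pomboobixromiz.
Rule 3 (final devoicing): /z/ is a voiced obstruent in word-final position, so it devoices to [s]. /pomboobixromiz/ → pomboobixromis.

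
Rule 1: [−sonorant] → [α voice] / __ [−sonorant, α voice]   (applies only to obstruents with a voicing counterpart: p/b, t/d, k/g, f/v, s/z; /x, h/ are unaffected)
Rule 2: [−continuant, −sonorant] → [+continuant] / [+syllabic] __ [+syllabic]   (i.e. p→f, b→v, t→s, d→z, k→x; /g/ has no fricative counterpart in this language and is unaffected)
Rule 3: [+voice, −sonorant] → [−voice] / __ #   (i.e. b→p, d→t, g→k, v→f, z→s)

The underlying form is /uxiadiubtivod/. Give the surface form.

uxiaziuptivot

Rule 1 (regressive voicing assimilation): /b/ precedes the voiceless obstruent /t/, so it devoices to [p] by assimilation. /uxiadiubtivod/ → uxiadiuptivod.
Rule 2 (intervocalic spirantization): /d/ is a stop between vowels /a/ and /i/, so it spirantizes to the fricative [z]. /uxiadiuptivod/ → uxiaziuptivod.
Rule 3 (final devoicing): /d/ is a voiced obstruent in word-final position, so it devoices to [t]. /uxiaziuptivod/ → uxiaziuptivot.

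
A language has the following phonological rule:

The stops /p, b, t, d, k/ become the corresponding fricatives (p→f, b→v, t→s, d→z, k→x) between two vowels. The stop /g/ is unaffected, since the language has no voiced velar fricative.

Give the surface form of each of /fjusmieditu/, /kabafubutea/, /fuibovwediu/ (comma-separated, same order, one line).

/fjusmieditu/: /d/ is a stop between vowels /e/ and /i/, so it spirantizes to the fricative [z]. /t/ is a stop between vowels /i/ and /u/, so it spirantizes to the fricative [s]. → [fjusmiezisu].
/kabafubutea/: /b/ is a stop between vowels /a/ and /a/, so it spirantizes to the fricative [v]. /b/ is a stop between vowels /u/ and /u/, so it spirantizes to the fricative [v]. /t/ is a stop between vowels /u/ and /e/, so it spirantizes to the fricative [s]. → [kavafuvusea].
/fuibovwediu/: /b/ is a stop between vowels /i/ and /o/, so it spirantizes to the fricative [v]. /d/ is a stop between vowels /e/ and /i/, so it spirantizes to the fricative [z]. → [fuivovweziu].

fjusmiezisu, kavafuvusea, fuivovweziu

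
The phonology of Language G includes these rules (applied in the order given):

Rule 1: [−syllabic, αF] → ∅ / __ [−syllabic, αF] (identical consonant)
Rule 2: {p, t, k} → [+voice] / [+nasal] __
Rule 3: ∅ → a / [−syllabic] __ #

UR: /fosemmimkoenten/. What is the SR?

fosemimgoendena

Rule 1 (degemination): /mm/ is a geminate; the first /m/ deletes. /fosemmimkoenten/ → fosemimkoenten.
Rule 2 (post-nasal voicing): /k/ is a voiceless stop immediately after the nasal /m/, so it voices to [g]. /t/ is a voiceless stop immediately after the nasal /n/, so it voices to [d]. /fosemimkoenten/ → fosemimgoenden.
Rule 3 (final a-epenthesis): the form ends in the consonant /n/, so [a] is inserted word-finally. /fosemimgoenden/ → fosemimgoendena.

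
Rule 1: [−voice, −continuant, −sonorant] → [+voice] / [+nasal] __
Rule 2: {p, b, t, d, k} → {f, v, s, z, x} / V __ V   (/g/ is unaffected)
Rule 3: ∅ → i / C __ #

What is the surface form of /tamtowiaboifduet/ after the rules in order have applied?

tamdowiavoifdueti

Rule 1 (post-nasal voicing): /t/ is a voiceless stop immediately after the nasal /m/, so it voices to [d]. /tamtowiaboifduet/ → tamdowiaboifduet.
Rule 2 (intervocalic spirantization): /b/ is a stop between vowels /a/ and /o/, so it spirantizes to the fricative [v]. /tamdowiaboifduet/ → tamdowiavoifduet.
Rule 3 (final i-epenthesis): the form ends in the consonant /t/, so [i] is inserted word-finally. /tamdowiavoifduet/ → tamdowiavoifdueti.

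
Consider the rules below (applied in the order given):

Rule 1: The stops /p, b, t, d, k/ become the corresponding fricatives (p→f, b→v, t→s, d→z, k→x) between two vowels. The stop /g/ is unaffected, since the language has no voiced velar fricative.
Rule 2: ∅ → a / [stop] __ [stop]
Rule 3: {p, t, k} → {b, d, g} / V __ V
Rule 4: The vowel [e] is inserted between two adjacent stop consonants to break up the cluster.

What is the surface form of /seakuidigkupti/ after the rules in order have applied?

Rule 1 (intervocalic spirantization): /k/ is a stop between vowels /a/ and /u/, so it spirantizes to the fricative [x]. /d/ is a stop between vowels /i/ and /i/, so it spirantizes to the fricative [z]. /seakuidigkupti/ → seaxuizigkupti.
Rule 2 (stop-cluster a-epenthesis): /g/ and /k/ form a stop–stop cluster, so [a] is inserted between them. /p/ and /t/ form a stop–stop cluster, so [a] is inserted between them. /seaxuizigkupti/ → seaxuizigakupati.
Rule 3 (intervocalic voicing): /k/ is a voiceless stop between vowels /a/ and /u/, so it voices to [g]. /p/ is a voiceless stop between vowels /u/ and /a/, so it voices to [b]. /t/ is a voiceless stop between vowels /a/ and /i/, so it voices to [d]. /seaxuizigakupati/ → seaxuizigagubadi.
Rule 4 (stop-cluster e-epenthesis): no segment meets the environment; /seaxuizigagubadi/ is unchanged.

seaxuizigagubadi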